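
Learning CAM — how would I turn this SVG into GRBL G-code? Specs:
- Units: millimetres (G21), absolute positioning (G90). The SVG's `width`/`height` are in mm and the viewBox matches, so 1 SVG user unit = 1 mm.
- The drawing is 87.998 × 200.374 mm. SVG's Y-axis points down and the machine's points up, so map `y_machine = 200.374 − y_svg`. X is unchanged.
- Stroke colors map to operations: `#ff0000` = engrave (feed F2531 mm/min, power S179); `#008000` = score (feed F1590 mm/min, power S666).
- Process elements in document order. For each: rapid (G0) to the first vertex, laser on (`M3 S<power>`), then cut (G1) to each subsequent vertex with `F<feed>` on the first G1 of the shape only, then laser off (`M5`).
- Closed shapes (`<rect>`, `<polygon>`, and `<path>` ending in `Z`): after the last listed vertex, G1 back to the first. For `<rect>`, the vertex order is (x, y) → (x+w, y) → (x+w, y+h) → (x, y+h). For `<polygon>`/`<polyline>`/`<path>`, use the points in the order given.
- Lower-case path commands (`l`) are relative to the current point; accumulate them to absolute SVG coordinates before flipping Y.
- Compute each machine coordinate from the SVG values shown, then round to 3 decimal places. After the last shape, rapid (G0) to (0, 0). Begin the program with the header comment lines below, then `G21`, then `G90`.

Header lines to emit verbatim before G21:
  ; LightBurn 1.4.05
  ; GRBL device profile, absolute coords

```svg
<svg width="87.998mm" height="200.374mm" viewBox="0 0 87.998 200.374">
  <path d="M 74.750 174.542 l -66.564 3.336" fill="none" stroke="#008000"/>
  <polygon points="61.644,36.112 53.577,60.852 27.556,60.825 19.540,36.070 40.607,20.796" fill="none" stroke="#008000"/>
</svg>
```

; LightBurn 1.4.05
; GRBL device profile, absolute coords
G21
G90
G0 X74.750 Y25.832
M3 S666
G1 X8.186 Y22.496 F1590
M5
G0 X61.644 Y164.262
M3 S666
G1 X53.577 Y139.522 F1590
G1 X27.556 Y139.549
G1 X19.540 Y164.304
G1 X40.607 Y179.578
G1 X61.644 Y164.262
M5
G0 X0.000 Y0.000

Since the viewBox matches the mm dimensions, user units are millimetres directly. The only transform is the Y-flip y_m = 200.374 − y_svg.

Shape 1 is a line segment drawn with `<path>`. Its stroke #008000 means score at S666, F1590. After flipping Y the toolpath is (74.750,25.832) → (8.186,22.496).

Shape 2 is a regular polygon drawn with `<polygon>`. Its stroke #008000 means score at S666, F1590. After flipping Y the toolpath is (61.644,164.262) → (53.577,139.522) → (27.556,139.549) → (19.540,164.304) → (40.607,179.578) → (61.644,164.262), returning to the start.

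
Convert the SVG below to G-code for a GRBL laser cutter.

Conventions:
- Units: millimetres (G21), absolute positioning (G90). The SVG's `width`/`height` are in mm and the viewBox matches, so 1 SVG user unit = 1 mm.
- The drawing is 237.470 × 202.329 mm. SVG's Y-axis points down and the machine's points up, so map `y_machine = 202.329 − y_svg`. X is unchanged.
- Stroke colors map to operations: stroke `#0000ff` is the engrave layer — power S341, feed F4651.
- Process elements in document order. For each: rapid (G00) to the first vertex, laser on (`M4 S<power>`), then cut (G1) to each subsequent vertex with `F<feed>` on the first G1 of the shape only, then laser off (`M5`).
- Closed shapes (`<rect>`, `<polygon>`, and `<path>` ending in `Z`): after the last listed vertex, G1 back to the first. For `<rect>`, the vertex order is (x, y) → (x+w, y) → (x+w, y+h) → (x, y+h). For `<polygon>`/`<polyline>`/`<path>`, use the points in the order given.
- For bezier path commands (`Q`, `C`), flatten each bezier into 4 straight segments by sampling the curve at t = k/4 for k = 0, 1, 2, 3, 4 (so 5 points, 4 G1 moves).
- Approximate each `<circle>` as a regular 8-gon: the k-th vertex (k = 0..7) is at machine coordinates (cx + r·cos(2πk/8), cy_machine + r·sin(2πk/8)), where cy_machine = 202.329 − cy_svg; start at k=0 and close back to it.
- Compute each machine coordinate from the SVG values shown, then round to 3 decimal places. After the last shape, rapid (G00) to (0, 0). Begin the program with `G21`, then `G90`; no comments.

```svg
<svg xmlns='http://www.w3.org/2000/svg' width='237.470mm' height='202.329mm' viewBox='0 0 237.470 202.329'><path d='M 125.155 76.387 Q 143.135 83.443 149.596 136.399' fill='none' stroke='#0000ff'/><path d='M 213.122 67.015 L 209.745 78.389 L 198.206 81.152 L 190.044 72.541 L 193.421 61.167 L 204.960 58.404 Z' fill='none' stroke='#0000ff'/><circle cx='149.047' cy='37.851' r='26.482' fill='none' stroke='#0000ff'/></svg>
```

G21
G90
G00 X125.155 Y125.942
M4 S341
G1 X133.425 Y119.545 F4651
G1 X140.255 Y107.411
G1 X145.646 Y89.539
G1 X149.596 Y65.930
M5
G00 X213.122 Y135.314
M4 S341
G1 X209.745 Y123.940 F4651
G1 X198.206 Y121.177
G1 X190.044 Y129.788
G1 X193.421 Y141.162
G1 X204.960 Y143.925
G1 X213.122 Y135.314
M5
G00 X175.529 Y164.478
M4 S341
G1 X167.773 Y183.204 F4651
G1 X149.047 Y190.960
G1 X130.321 Y183.204
G1 X122.565 Y164.478
G1 X130.321 Y145.752
G1 X149.047 Y137.996
G1 X167.773 Y145.752
G1 X175.529 Y164.478
M5
G00 X0.000 Y0.000

1 u = 1 mm; y_m = 202.329 − y.

[1] `<path>` quadratic bezier, #0000ff→engrave S341 F4651: (125.155,125.942) → (133.425,119.545) → (140.255,107.411) → (145.646,89.539) → (149.596,65.930)

[2] `<path>` regular polygon, #0000ff→engrave S341 F4651: (213.122,135.314) → (209.745,123.940) → (198.206,121.177) → (190.044,129.788) → (193.421,141.162) → (204.960,143.925) → (213.122,135.314) (closed)

[3] `<circle>` circle, #0000ff→engrave S341 F4651: (175.529,164.478) → (167.773,183.204) → (149.047,190.960) → (130.321,183.204) → (122.565,164.478) → (130.321,145.752) → (149.047,137.996) → (167.773,145.752) → (175.529,164.478) (closed)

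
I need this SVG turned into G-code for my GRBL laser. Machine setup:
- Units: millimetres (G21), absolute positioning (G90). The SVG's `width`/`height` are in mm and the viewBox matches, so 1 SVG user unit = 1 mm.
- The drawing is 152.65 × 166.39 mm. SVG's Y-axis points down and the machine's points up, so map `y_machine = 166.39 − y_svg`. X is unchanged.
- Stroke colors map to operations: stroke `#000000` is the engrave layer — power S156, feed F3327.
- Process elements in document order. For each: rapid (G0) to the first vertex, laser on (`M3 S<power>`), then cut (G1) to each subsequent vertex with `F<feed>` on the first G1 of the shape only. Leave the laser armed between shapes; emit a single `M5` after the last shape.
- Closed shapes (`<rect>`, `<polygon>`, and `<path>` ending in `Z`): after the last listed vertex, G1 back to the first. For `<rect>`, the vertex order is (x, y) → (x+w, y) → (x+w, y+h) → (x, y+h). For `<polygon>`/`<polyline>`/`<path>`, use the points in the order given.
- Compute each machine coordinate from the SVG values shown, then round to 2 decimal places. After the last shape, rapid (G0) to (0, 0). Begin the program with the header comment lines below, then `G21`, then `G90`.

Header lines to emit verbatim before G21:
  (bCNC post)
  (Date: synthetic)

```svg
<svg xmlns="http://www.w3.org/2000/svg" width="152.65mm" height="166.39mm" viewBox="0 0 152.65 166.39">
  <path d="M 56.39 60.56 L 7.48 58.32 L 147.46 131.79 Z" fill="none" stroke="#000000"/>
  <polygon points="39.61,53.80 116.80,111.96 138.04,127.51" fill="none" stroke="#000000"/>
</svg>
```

Since the viewBox matches the mm dimensions, user units are millimetres directly. The only transform is the Y-flip y_m = 166.39 − y_svg.

Shape 1 is a closed polygon drawn with `<path>`. Its stroke #000000 means engrave at S156, F3327. After flipping Y the toolpath is (56.39,105.83) → (7.48,108.07) → (147.46,34.60) → (56.39,105.83), returning to the start.

Shape 2 is a closed polygon drawn with `<polygon>`. Its stroke #000000 means engrave at S156, F3327. After flipping Y the toolpath is (39.61,112.59) → (116.80,54.43) → (138.04,38.88) → (39.61,112.59), returning to the start.

(bCNC post)
(Date: synthetic)
G21
G90
G0 X56.39 Y105.83
M3 S156
G1 X7.48 Y108.07 F3327
G1 X147.46 Y34.60
G1 X56.39 Y105.83
G0 X39.61 Y112.59
M3 S156
G1 X116.80 Y54.43 F3327
G1 X138.04 Y38.88
G1 X39.61 Y112.59
M5
G0 X0.00 Y0.00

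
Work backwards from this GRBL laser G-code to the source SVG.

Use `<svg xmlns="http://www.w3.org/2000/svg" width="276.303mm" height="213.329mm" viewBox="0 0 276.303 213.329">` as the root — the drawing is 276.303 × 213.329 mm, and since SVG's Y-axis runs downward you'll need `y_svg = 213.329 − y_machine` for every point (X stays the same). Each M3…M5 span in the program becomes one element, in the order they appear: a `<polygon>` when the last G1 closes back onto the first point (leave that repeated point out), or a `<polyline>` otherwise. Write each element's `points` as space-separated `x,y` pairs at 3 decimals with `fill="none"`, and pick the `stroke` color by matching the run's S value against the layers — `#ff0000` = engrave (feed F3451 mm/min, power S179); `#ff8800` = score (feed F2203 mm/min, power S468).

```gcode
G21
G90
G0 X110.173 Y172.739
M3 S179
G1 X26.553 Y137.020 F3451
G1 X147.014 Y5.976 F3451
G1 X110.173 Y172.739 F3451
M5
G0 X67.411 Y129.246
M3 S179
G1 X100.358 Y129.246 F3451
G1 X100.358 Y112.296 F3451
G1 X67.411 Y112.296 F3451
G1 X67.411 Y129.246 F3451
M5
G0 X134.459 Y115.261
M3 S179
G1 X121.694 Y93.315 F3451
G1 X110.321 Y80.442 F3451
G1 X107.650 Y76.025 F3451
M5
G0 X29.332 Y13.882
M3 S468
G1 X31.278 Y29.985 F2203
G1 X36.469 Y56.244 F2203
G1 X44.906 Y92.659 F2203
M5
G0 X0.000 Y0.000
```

Machine Y-up, SVG Y-down with viewBox height 213.329, so y_svg = 213.329 − y_machine; X carries over.

Run 1: the run's S179 means `#ff0000` (engrave). The run returns to its start, so emit a `<polygon>` with points (Y-flipped): 110.173,40.590 26.553,76.309 147.014,207.353.

Run 2: S179 ⇒ engrave layer `#ff0000`. The run returns to its start, so emit a `<polygon>` with points (Y-flipped): 67.411,84.083 100.358,84.083 100.358,101.033 67.411,101.033.

Run 3: S179 ⇒ engrave layer `#ff0000`. The run is open, so emit a `<polyline>` with points (Y-flipped): 134.459,98.068 121.694,120.014 110.321,132.887 107.650,137.304.

Run 4: power S468 maps to stroke `#ff8800` (score). The run is open, so emit a `<polyline>` with points (Y-flipped): 29.332,199.447 31.278,183.344 36.469,157.085 44.906,120.670.

<svg xmlns="http://www.w3.org/2000/svg" width="276.303mm" height="213.329mm" viewBox="0 0 276.303 213.329">
  <polygon points="110.173,40.590 26.553,76.309 147.014,207.353" fill="none" stroke="#ff0000"/>
  <polygon points="67.411,84.083 100.358,84.083 100.358,101.033 67.411,101.033" fill="none" stroke="#ff0000"/>
  <polyline points="134.459,98.068 121.694,120.014 110.321,132.887 107.650,137.304" fill="none" stroke="#ff0000"/>
  <polyline points="29.332,199.447 31.278,183.344 36.469,157.085 44.906,120.670" fill="none" stroke="#ff8800"/>
</svg>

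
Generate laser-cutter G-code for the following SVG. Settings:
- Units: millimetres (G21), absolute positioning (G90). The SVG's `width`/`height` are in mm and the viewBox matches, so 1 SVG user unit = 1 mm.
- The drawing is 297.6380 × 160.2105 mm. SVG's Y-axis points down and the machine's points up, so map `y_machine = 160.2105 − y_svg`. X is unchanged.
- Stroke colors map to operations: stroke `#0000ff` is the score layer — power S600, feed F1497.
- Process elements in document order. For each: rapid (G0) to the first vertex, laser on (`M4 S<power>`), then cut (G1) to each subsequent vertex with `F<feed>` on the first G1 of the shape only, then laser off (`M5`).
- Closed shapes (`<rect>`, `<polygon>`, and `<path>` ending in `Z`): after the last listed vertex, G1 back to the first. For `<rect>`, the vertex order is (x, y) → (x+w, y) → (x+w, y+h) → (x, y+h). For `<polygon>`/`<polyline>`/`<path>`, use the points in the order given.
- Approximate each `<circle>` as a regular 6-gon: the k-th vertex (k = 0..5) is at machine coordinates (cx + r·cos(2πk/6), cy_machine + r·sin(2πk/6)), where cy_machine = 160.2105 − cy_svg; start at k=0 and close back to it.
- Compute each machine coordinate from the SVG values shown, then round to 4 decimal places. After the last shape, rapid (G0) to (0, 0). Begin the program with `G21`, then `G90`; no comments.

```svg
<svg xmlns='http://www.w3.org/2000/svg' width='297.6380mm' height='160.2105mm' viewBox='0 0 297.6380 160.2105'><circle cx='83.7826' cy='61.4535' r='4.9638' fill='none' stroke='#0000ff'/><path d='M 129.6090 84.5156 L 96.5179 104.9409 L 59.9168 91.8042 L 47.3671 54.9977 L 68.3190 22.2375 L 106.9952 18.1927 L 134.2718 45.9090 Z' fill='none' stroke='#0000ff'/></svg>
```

1 u = 1 mm; y_m = 160.2105 − y.

[1] `<circle>` circle, #0000ff→score S600 F1497: (88.7464,98.7570) → (86.2645,103.0558) → (81.3007,103.0558) → (78.8188,98.7570) → (81.3007,94.4582) → (86.2645,94.4582) → (88.7464,98.7570) (closed)

[2] `<path>` regular polygon, #0000ff→score S600 F1497: (129.6090,75.6949) → (96.5179,55.2696) → (59.9168,68.4063) → (47.3671,105.2128) → (68.3190,137.9730) → (106.9952,142.0178) → (134.2718,114.3015) → (129.6090,75.6949) (closed)

G21
G90
G0 X88.7464 Y98.7570
M4 S600
G1 X86.2645 Y103.0558 F1497
G1 X81.3007 Y103.0558
G1 X78.8188 Y98.7570
G1 X81.3007 Y94.4582
G1 X86.2645 Y94.4582
G1 X88.7464 Y98.7570
M5
G0 X129.6090 Y75.6949
M4 S600
G1 X96.5179 Y55.2696 F1497
G1 X59.9168 Y68.4063
G1 X47.3671 Y105.2128
G1 X68.3190 Y137.9730
G1 X106.9952 Y142.0178
G1 X134.2718 Y114.3015
G1 X129.6090 Y75.6949
M5
G0 X0.0000 Y0.0000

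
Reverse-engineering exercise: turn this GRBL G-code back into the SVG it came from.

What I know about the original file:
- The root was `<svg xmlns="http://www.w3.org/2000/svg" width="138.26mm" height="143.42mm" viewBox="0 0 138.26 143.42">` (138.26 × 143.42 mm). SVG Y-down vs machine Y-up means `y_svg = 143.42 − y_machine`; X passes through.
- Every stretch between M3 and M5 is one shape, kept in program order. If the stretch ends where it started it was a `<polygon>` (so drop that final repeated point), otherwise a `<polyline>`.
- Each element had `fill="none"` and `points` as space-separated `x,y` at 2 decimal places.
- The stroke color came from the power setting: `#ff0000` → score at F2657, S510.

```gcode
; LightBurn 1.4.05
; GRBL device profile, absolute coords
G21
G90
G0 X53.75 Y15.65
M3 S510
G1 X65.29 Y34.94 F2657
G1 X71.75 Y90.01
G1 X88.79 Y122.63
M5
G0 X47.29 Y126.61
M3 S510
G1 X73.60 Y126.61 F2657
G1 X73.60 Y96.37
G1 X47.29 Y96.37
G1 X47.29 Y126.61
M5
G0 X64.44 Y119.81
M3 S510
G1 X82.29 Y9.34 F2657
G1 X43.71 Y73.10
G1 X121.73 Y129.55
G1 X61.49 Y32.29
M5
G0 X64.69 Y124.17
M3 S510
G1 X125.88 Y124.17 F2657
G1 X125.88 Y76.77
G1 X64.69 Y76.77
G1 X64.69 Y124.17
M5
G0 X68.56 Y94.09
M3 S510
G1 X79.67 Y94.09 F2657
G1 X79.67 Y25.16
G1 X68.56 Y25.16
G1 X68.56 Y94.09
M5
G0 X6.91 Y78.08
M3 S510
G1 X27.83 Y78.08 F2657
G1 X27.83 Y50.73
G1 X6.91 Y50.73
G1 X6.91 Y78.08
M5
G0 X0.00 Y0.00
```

<svg xmlns="http://www.w3.org/2000/svg" width="138.26mm" height="143.42mm" viewBox="0 0 138.26 143.42">
  <polyline points="53.75,127.77 65.29,108.48 71.75,53.41 88.79,20.79" fill="none" stroke="#ff0000"/>
  <polygon points="47.29,16.81 73.60,16.81 73.60,47.05 47.29,47.05" fill="none" stroke="#ff0000"/>
  <polyline points="64.44,23.61 82.29,134.08 43.71,70.32 121.73,13.87 61.49,111.13" fill="none" stroke="#ff0000"/>
  <polygon points="64.69,19.25 125.88,19.25 125.88,66.65 64.69,66.65" fill="none" stroke="#ff0000"/>
  <polygon points="68.56,49.33 79.67,49.33 79.67,118.26 68.56,118.26" fill="none" stroke="#ff0000"/>
  <polygon points="6.91,65.34 27.83,65.34 27.83,92.69 6.91,92.69" fill="none" stroke="#ff0000"/>
</svg>

Each laser-on run becomes one SVG element. Flip Y back into SVG space with y_svg = 143.42 − y_machine. Every run uses S510, so all elements get stroke `#ff0000` (score).

Run 1: The run is open, so emit a `<polyline>` with points (Y-flipped): 53.75,127.77 65.29,108.48 71.75,53.41 88.79,20.79.

Run 2: The run returns to its start, so emit a `<polygon>` with points (Y-flipped): 47.29,16.81 73.60,16.81 73.60,47.05 47.29,47.05.

Run 3: The run is open, so emit a `<polyline>` with points (Y-flipped): 64.44,23.61 82.29,134.08 43.71,70.32 121.73,13.87 61.49,111.13.

Run 4: The run returns to its start, so emit a `<polygon>` with points (Y-flipped): 64.69,19.25 125.88,19.25 125.88,66.65 64.69,66.65.

Run 5: The run returns to its start, so emit a `<polygon>` with points (Y-flipped): 68.56,49.33 79.67,49.33 79.67,118.26 68.56,118.26.

Run 6: The run returns to its start, so emit a `<polygon>` with points (Y-flipped): 6.91,65.34 27.83,65.34 27.83,92.69 6.91,92.69.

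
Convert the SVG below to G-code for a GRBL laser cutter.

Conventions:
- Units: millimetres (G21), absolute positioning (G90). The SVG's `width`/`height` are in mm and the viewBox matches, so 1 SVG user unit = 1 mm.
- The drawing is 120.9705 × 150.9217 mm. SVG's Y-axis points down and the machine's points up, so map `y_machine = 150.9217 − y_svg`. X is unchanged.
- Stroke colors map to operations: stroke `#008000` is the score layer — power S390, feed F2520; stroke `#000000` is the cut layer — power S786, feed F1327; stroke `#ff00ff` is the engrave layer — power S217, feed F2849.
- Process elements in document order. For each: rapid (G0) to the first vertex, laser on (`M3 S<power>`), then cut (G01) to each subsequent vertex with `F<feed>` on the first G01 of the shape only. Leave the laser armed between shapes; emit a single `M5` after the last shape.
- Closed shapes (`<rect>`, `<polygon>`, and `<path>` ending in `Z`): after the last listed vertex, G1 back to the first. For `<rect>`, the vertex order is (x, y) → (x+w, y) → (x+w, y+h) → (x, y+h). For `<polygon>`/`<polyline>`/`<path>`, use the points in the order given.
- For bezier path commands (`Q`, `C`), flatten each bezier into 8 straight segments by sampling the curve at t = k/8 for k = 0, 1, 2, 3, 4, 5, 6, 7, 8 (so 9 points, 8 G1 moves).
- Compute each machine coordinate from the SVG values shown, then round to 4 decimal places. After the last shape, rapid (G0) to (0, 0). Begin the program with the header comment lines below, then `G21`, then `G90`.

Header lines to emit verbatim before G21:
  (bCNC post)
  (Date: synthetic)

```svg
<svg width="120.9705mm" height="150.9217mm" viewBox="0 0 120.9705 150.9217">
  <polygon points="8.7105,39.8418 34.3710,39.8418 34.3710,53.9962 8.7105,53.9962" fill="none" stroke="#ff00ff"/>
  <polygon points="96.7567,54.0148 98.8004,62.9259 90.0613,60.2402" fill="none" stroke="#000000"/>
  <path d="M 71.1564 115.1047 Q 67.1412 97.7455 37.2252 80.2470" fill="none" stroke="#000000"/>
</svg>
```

(bCNC post)
(Date: synthetic)
G21
G90
G0 X8.7105 Y111.0799
M3 S217
G01 X34.3710 Y111.0799 F2849
G01 X34.3710 Y96.9255
G01 X8.7105 Y96.9255
G01 X8.7105 Y111.0799
G0 X96.7567 Y96.9069
M3 S786
G01 X98.8004 Y87.9958 F1327
G01 X90.0613 Y90.6815
G01 X96.7567 Y96.9069
G0 X71.1564 Y35.8170
M3 S786
G01 X69.7479 Y40.1590 F1327
G01 X67.5300 Y44.5053
G01 X64.5027 Y48.8560
G01 X60.6660 Y53.2110
G01 X56.0199 Y57.5704
G01 X50.5644 Y61.9342
G01 X44.2995 Y66.3023
G01 X37.2252 Y70.6747
M5
G0 X0.0000 Y0.0000

viewBox `0 0 120.9705 150.9217` with mm width/height → 1 unit = 1 mm. Flip: y_m = 150.9217 − y_svg.

**Shape 1** — `<polygon>` rectangle, stroke `#ff00ff` → engrave (S217, F2849). Machine vertices: (8.7105,111.0799) → (34.3710,111.0799) → (34.3710,96.9255) → (8.7105,96.9255) → (8.7105,111.0799). Closed: final G1 returns to the first vertex.

**Shape 2** — `<polygon>` regular polygon, stroke `#000000` → cut (S786, F1327). Machine vertices: (96.7567,96.9069) → (98.8004,87.9958) → (90.0613,90.6815) → (96.7567,96.9069). Closed: final G1 returns to the first vertex.

**Shape 3** — `<path>` quadratic bezier, stroke `#000000` → cut (S786, F1327). Control points (SVG): P0=(71.1564,115.1047), P1=(67.1412,97.7455), P2=(37.2252,80.2470); sampled at t=k/8. Machine vertices: (71.1564,35.8170) → (69.7479,40.1590) → (67.5300,44.5053) → (64.5027,48.8560) → (60.6660,53.2110) → (56.0199,57.5704) → (50.5644,61.9342) → (44.2995,66.3023) → (37.2252,70.6747). Open path.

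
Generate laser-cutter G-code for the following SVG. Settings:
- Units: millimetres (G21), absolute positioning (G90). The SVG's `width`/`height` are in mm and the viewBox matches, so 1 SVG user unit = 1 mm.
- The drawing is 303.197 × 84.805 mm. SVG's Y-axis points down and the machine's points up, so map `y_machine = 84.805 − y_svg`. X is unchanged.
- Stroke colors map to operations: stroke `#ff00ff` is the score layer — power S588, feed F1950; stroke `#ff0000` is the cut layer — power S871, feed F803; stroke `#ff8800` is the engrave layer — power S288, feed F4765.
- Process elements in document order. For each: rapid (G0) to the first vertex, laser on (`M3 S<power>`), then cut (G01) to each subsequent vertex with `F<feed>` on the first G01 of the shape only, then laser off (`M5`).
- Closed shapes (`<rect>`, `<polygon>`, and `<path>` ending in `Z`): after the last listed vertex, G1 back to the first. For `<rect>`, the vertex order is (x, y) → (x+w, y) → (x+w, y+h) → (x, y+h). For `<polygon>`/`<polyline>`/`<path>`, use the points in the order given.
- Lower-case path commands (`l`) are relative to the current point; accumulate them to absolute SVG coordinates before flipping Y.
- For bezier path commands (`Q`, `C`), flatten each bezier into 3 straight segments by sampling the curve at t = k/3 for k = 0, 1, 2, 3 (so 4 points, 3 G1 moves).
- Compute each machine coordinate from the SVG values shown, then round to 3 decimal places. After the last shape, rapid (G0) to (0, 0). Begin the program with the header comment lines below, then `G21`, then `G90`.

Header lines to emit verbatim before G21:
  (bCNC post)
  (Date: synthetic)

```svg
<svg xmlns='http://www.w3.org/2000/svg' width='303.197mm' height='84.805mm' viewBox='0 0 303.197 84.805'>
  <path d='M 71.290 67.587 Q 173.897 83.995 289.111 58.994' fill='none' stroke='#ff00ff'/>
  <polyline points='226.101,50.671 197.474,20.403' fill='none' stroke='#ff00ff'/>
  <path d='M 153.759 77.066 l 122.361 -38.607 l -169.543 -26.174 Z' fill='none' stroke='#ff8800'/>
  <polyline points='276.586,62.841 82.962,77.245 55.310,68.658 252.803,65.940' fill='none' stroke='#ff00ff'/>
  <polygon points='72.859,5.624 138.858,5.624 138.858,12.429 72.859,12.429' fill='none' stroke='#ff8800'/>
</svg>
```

Since the viewBox matches the mm dimensions, user units are millimetres directly. The only transform is the Y-flip y_m = 84.805 − y_svg.

Shape 1 is a quadratic bezier drawn with `<path>`. Its stroke #ff00ff means score at S588, F1950. After flipping Y the toolpath is (71.290,17.218) → (141.095,10.880) → (213.702,13.745) → (289.111,25.811).

Shape 2 is a line segment drawn with `<polyline>`. Its stroke #ff00ff means score at S588, F1950. After flipping Y the toolpath is (226.101,34.134) → (197.474,64.402).

Shape 3 is a closed polygon drawn with `<path>`. Its stroke #ff8800 means engrave at S288, F4765. After flipping Y the toolpath is (153.759,7.739) → (276.120,46.346) → (106.577,72.520) → (153.759,7.739), returning to the start.

Shape 4 is a open polyline drawn with `<polyline>`. Its stroke #ff00ff means score at S588, F1950. After flipping Y the toolpath is (276.586,21.964) → (82.962,7.560) → (55.310,16.147) → (252.803,18.865).

Shape 5 is a rectangle drawn with `<polygon>`. Its stroke #ff8800 means engrave at S288, F4765. After flipping Y the toolpath is (72.859,79.181) → (138.858,79.181) → (138.858,72.376) → (72.859,72.376) → (72.859,79.181), returning to the start.

(bCNC post)
(Date: synthetic)
G21
G90
G0 X71.290 Y17.218
M3 S588
G01 X141.095 Y10.880 F1950
G01 X213.702 Y13.745
G01 X289.111 Y25.811
M5
G0 X226.101 Y34.134
M3 S588
G01 X197.474 Y64.402 F1950
M5
G0 X153.759 Y7.739
M3 S288
G01 X276.120 Y46.346 F4765
G01 X106.577 Y72.520
G01 X153.759 Y7.739
M5
G0 X276.586 Y21.964
M3 S588
G01 X82.962 Y7.560 F1950
G01 X55.310 Y16.147
G01 X252.803 Y18.865
M5
G0 X72.859 Y79.181
M3 S288
G01 X138.858 Y79.181 F4765
G01 X138.858 Y72.376
G01 X72.859 Y72.376
G01 X72.859 Y79.181
M5
G0 X0.000 Y0.000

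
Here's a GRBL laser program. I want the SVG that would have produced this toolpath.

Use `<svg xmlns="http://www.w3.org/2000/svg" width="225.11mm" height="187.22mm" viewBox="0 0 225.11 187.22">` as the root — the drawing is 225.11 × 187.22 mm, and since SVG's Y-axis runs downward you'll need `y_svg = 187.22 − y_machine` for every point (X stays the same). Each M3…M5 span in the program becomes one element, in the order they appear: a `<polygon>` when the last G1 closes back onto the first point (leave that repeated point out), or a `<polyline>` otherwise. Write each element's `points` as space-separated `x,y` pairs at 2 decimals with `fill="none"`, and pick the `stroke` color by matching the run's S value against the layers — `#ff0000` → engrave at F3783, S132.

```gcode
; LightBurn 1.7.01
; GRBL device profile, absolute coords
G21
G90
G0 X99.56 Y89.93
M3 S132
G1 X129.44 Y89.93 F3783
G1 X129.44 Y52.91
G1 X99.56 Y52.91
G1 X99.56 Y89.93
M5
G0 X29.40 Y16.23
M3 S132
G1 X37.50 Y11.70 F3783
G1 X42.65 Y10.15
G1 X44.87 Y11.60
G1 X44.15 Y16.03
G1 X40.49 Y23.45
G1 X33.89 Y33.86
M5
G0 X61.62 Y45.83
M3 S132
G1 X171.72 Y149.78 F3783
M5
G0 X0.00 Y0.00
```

<svg xmlns="http://www.w3.org/2000/svg" width="225.11mm" height="187.22mm" viewBox="0 0 225.11 187.22">
  <polygon points="99.56,97.29 129.44,97.29 129.44,134.31 99.56,134.31" fill="none" stroke="#ff0000"/>
  <polyline points="29.40,170.99 37.50,175.52 42.65,177.07 44.87,175.62 44.15,171.19 40.49,163.77 33.89,153.36" fill="none" stroke="#ff0000"/>
  <polyline points="61.62,141.39 171.72,37.44" fill="none" stroke="#ff0000"/>
</svg>

y_svg = 187.22 − y_m. Every run uses S132, so all elements get stroke `#ff0000` (engrave).

[1] closed run; points: 99.56,97.29 129.44,97.29 129.44,134.31 99.56,134.31

[2] open run; points: 29.40,170.99 37.50,175.52 42.65,177.07 44.87,175.62 44.15,171.19 40.49,163.77 33.89,153.36

[3] open run; points: 61.62,141.39 171.72,37.44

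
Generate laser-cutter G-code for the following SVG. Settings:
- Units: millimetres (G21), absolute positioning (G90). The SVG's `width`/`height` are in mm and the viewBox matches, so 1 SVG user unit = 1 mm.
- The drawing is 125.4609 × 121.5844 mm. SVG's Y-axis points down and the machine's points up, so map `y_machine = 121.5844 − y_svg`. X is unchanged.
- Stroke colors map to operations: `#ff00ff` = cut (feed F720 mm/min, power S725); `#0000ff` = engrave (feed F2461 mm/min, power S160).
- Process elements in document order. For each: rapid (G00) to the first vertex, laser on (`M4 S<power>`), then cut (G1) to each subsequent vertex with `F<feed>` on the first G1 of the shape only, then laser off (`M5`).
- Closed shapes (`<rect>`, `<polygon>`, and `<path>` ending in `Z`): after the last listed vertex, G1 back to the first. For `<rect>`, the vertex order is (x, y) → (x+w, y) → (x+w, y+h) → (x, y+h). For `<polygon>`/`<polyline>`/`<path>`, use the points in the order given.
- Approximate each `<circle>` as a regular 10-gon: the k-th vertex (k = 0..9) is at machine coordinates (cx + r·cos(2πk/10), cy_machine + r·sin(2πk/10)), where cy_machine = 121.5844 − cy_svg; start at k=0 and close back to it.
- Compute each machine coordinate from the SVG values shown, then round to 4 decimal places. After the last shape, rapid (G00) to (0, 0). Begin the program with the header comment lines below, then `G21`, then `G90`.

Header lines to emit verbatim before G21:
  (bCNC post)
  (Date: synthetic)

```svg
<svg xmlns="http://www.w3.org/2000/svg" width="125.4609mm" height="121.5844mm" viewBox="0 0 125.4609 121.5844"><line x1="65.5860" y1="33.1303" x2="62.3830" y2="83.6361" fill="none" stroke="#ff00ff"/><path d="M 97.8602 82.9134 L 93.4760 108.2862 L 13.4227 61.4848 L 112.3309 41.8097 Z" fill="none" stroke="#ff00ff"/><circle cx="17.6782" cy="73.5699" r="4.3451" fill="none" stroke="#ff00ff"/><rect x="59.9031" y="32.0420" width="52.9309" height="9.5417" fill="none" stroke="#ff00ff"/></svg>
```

viewBox `0 0 125.4609 121.5844` with mm width/height → 1 unit = 1 mm. Flip: y_m = 121.5844 − y_svg.

**Shape 1** — `<line>` line segment, stroke `#ff00ff` → cut (S725, F720). Machine vertices: (65.5860,88.4541) → (62.3830,37.9483). Open path.

**Shape 2** — `<path>` closed polygon, stroke `#ff00ff` → cut (S725, F720). Machine vertices: (97.8602,38.6710) → (93.4760,13.2982) → (13.4227,60.0996) → (112.3309,79.7747) → (97.8602,38.6710). Closed: final G1 returns to the first vertex.

**Shape 3** — `<circle>` circle, stroke `#ff00ff` → cut (S725, F720). Machine vertices: (22.0233,48.0145) → (21.1935,50.5685) → (19.0209,52.1469) → (16.3355,52.1469) → (14.1629,50.5685) → (13.3331,48.0145) → (14.1629,45.4605) → (16.3355,43.8821) → (19.0209,43.8821) → (21.1935,45.4605) → (22.0233,48.0145). Closed: final G1 returns to the first vertex.

**Shape 4** — `<rect>` rectangle, stroke `#ff00ff` → cut (S725, F720). Machine vertices: (59.9031,89.5424) → (112.8340,89.5424) → (112.8340,80.0007) → (59.9031,80.0007) → (59.9031,89.5424). Closed: final G1 returns to the first vertex.

(bCNC post)
(Date: synthetic)
G21
G90
G00 X65.5860 Y88.4541
M4 S725
G1 X62.3830 Y37.9483 F720
M5
G00 X97.8602 Y38.6710
M4 S725
G1 X93.4760 Y13.2982 F720
G1 X13.4227 Y60.0996
G1 X112.3309 Y79.7747
G1 X97.8602 Y38.6710
M5
G00 X22.0233 Y48.0145
M4 S725
G1 X21.1935 Y50.5685 F720
G1 X19.0209 Y52.1469
G1 X16.3355 Y52.1469
G1 X14.1629 Y50.5685
G1 X13.3331 Y48.0145
G1 X14.1629 Y45.4605
G1 X16.3355 Y43.8821
G1 X19.0209 Y43.8821
G1 X21.1935 Y45.4605
G1 X22.0233 Y48.0145
M5
G00 X59.9031 Y89.5424
M4 S725
G1 X112.8340 Y89.5424 F720
G1 X112.8340 Y80.0007
G1 X59.9031 Y80.0007
G1 X59.9031 Y89.5424
M5
G00 X0.0000 Y0.0000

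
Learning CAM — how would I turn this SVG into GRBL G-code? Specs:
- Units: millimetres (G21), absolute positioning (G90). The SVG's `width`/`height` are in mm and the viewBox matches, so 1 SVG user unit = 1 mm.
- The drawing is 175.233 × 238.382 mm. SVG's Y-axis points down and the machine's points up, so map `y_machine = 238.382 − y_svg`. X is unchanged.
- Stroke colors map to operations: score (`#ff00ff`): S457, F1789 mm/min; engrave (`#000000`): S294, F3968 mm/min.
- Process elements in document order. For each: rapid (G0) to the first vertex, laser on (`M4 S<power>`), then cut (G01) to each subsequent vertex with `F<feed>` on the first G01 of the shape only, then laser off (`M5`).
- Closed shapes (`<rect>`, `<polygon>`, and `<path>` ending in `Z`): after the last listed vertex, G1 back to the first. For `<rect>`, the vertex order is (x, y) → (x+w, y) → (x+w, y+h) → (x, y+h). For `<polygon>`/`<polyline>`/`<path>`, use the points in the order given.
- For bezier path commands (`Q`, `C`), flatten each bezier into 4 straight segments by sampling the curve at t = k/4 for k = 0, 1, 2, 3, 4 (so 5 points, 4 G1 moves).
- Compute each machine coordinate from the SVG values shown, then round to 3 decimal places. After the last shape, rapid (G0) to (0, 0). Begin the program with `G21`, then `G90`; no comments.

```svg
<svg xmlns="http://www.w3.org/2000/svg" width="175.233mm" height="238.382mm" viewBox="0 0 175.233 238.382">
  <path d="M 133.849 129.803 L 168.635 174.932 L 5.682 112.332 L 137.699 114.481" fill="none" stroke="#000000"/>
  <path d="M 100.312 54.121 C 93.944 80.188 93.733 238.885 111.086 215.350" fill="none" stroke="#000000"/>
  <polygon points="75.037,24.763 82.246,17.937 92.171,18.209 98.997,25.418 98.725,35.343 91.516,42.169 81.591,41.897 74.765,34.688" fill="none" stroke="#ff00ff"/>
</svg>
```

1 u = 1 mm; y_m = 238.382 − y.

[1] `<path>` open polyline, #000000→engrave S294 F3968: (133.849,108.579) → (168.635,63.450) → (5.682,126.050) → (137.699,123.901)

[2] `<path>` cubic bezier, #000000→engrave S294 F3968: (100.312,184.261) → (96.869,144.762) → (96.804,85.046) → (101.186,34.630) → (111.086,23.032)

[3] `<polygon>` regular polygon, #ff00ff→score S457 F1789: (75.037,213.619) → (82.246,220.445) → (92.171,220.173) → (98.997,212.964) → (98.725,203.039) → (91.516,196.213) → (81.591,196.485) → (74.765,203.694) → (75.037,213.619) (closed)

G21
G90
G0 X133.849 Y108.579
M4 S294
G01 X168.635 Y63.450 F3968
G01 X5.682 Y126.050
G01 X137.699 Y123.901
M5
G0 X100.312 Y184.261
M4 S294
G01 X96.869 Y144.762 F3968
G01 X96.804 Y85.046
G01 X101.186 Y34.630
G01 X111.086 Y23.032
M5
G0 X75.037 Y213.619
M4 S457
G01 X82.246 Y220.445 F1789
G01 X92.171 Y220.173
G01 X98.997 Y212.964
G01 X98.725 Y203.039
G01 X91.516 Y196.213
G01 X81.591 Y196.485
G01 X74.765 Y203.694
G01 X75.037 Y213.619
M5
G0 X0.000 Y0.000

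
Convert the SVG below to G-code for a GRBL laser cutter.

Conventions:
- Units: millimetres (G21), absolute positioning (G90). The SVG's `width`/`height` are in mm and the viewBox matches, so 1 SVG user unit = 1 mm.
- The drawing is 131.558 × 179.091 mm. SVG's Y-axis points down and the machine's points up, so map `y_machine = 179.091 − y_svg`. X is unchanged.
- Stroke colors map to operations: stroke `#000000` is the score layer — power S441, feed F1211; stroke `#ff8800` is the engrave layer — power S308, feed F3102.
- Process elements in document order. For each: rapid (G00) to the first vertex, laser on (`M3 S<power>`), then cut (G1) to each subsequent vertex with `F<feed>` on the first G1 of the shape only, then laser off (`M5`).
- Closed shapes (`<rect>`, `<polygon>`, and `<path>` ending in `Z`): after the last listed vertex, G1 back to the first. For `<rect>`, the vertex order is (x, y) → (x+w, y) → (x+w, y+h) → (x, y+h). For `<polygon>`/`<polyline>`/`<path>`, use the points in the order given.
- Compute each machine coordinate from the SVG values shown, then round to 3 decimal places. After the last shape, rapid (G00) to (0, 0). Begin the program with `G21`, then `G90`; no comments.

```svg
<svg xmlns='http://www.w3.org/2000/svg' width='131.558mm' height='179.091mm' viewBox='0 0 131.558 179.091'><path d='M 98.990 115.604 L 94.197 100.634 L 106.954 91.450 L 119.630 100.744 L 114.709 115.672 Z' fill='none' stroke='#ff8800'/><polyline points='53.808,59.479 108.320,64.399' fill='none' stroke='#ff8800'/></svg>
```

G21
G90
G00 X98.990 Y63.487
M3 S308
G1 X94.197 Y78.457 F3102
G1 X106.954 Y87.641
G1 X119.630 Y78.347
G1 X114.709 Y63.419
G1 X98.990 Y63.487
M5
G00 X53.808 Y119.612
M3 S308
G1 X108.320 Y114.692 F3102
M5
G00 X0.000 Y0.000

Since the viewBox matches the mm dimensions, user units are millimetres directly. The only transform is the Y-flip y_m = 179.091 − y_svg.

Shape 1 is a regular polygon drawn with `<path>`. Its stroke #ff8800 means engrave at S308, F3102. After flipping Y the toolpath is (98.990,63.487) → (94.197,78.457) → (106.954,87.641) → (119.630,78.347) → (114.709,63.419) → (98.990,63.487), returning to the start.

Shape 2 is a line segment drawn with `<polyline>`. Its stroke #ff8800 means engrave at S308, F3102. After flipping Y the toolpath is (53.808,119.612) → (108.320,114.692).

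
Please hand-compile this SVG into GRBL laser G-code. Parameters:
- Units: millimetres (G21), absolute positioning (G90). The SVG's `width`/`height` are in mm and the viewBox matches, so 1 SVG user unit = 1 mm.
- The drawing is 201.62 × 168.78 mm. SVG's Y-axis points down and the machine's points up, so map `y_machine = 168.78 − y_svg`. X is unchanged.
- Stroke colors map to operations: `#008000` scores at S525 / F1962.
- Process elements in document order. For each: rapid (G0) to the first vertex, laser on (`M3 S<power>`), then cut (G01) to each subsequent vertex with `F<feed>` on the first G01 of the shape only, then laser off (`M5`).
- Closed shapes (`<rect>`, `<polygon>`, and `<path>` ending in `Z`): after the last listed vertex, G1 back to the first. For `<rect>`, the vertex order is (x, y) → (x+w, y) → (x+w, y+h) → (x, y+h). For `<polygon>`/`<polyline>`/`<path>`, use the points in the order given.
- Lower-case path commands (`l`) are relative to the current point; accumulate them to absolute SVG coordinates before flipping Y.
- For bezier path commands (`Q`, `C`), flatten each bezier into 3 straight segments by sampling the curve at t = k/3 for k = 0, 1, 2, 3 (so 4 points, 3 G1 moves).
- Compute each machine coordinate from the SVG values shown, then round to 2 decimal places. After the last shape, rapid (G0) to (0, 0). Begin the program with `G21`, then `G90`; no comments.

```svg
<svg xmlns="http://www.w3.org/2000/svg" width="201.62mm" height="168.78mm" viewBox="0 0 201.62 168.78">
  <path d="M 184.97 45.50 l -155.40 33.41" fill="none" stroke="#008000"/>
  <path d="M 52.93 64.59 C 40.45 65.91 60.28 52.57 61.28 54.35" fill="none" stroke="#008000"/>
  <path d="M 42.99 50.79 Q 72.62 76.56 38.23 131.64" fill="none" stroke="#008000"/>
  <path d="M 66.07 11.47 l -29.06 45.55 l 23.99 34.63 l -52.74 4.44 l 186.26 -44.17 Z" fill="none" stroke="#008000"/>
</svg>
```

Since the viewBox matches the mm dimensions, user units are millimetres directly. The only transform is the Y-flip y_m = 168.78 − y_svg.

Shape 1 is a line segment drawn with `<path>`. Its stroke #008000 means score at S525, F1962. After flipping Y the toolpath is (184.97,123.28) → (29.57,89.87).

Shape 2 is a cubic bezier drawn with `<path>`. Its stroke #008000 means score at S525, F1962. After flipping Y the toolpath is (52.93,104.19) → (49.33,106.65) → (55.90,112.27) → (61.28,114.43).

Shape 3 is a quadratic bezier drawn with `<path>`. Its stroke #008000 means score at S525, F1962. After flipping Y the toolpath is (42.99,117.99) → (55.63,97.55) → (54.04,70.60) → (38.23,37.14).

Shape 4 is a closed polygon drawn with `<path>`. Its stroke #008000 means score at S525, F1962. After flipping Y the toolpath is (66.07,157.31) → (37.01,111.76) → (61.00,77.13) → (8.26,72.69) → (194.52,116.86) → (66.07,157.31), returning to the start.

G21
G90
G0 X184.97 Y123.28
M3 S525
G01 X29.57 Y89.87 F1962
M5
G0 X52.93 Y104.19
M3 S525
G01 X49.33 Y106.65 F1962
G01 X55.90 Y112.27
G01 X61.28 Y114.43
M5
G0 X42.99 Y117.99
M3 S525
G01 X55.63 Y97.55 F1962
G01 X54.04 Y70.60
G01 X38.23 Y37.14
M5
G0 X66.07 Y157.31
M3 S525
G01 X37.01 Y111.76 F1962
G01 X61.00 Y77.13
G01 X8.26 Y72.69
G01 X194.52 Y116.86
G01 X66.07 Y157.31
M5
G0 X0.00 Y0.00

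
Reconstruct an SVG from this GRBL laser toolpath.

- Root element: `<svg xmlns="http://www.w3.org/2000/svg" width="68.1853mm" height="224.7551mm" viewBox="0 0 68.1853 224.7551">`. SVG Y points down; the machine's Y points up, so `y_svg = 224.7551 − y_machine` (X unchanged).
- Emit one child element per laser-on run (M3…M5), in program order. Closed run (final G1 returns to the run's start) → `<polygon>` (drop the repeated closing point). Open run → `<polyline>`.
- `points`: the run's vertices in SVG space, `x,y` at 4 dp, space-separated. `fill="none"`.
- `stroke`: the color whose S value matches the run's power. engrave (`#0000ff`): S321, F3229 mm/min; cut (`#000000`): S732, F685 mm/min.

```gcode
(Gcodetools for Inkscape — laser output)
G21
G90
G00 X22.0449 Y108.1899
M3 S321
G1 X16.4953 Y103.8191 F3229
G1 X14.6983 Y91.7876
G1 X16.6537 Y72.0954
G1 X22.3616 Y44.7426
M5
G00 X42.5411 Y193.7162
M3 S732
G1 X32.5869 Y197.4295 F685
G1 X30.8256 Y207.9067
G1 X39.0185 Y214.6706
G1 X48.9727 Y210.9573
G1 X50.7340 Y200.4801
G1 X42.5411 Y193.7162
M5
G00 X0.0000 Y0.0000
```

<svg xmlns="http://www.w3.org/2000/svg" width="68.1853mm" height="224.7551mm" viewBox="0 0 68.1853 224.7551">
  <polyline points="22.0449,116.5652 16.4953,120.9360 14.6983,132.9675 16.6537,152.6597 22.3616,180.0125" fill="none" stroke="#0000ff"/>
  <polygon points="42.5411,31.0389 32.5869,27.3256 30.8256,16.8484 39.0185,10.0845 48.9727,13.7978 50.7340,24.2750" fill="none" stroke="#000000"/>
</svg>

Machine Y-up, SVG Y-down with viewBox height 224.7551, so y_svg = 224.7551 − y_machine; X carries over.

Run 1: the run's S321 means `#0000ff` (engrave). The run is open, so emit a `<polyline>` with points (Y-flipped): 22.0449,116.5652 16.4953,120.9360 14.6983,132.9675 16.6537,152.6597 22.3616,180.0125.

Run 2: power S732 maps to stroke `#000000` (cut). The run returns to its start, so emit a `<polygon>` with points (Y-flipped): 42.5411,31.0389 32.5869,27.3256 30.8256,16.8484 39.0185,10.0845 48.9727,13.7978 50.7340,24.2750.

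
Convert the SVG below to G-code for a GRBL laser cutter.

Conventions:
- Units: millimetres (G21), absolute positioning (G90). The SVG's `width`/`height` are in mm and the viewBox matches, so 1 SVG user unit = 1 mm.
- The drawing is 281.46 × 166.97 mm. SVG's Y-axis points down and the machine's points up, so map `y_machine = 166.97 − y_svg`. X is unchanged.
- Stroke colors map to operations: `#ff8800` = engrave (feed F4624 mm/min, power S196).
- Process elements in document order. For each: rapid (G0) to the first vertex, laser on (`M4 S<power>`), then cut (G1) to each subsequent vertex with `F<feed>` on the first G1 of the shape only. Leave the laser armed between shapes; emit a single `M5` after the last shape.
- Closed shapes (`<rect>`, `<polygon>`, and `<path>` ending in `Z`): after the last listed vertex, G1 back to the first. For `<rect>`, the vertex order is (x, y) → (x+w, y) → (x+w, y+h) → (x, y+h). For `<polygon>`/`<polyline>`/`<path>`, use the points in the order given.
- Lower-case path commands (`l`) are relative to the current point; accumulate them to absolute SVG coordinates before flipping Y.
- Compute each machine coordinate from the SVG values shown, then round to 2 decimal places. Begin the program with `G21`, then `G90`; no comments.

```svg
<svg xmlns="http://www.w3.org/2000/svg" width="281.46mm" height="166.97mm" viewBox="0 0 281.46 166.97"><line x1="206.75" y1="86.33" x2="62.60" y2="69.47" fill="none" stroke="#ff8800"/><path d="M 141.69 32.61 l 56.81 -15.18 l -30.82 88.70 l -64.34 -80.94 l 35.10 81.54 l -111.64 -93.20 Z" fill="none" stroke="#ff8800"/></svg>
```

viewBox `0 0 281.46 166.97` with mm width/height → 1 unit = 1 mm. Flip: y_m = 166.97 − y_svg.

**Shape 1** — `<line>` line segment, stroke `#ff8800` → engrave (S196, F4624). Machine vertices: (206.75,80.64) → (62.60,97.50). Open path.

**Shape 2** — `<path>` closed polygon, stroke `#ff8800` → engrave (S196, F4624). Machine vertices: (141.69,134.36) → (198.50,149.54) → (167.68,60.84) → (103.34,141.78) → (138.44,60.24) → (26.80,153.44) → (141.69,134.36). Closed: final G1 returns to the first vertex.

G21
G90
G0 X206.75 Y80.64
M4 S196
G1 X62.60 Y97.50 F4624
G0 X141.69 Y134.36
M4 S196
G1 X198.50 Y149.54 F4624
G1 X167.68 Y60.84
G1 X103.34 Y141.78
G1 X138.44 Y60.24
G1 X26.80 Y153.44
G1 X141.69 Y134.36
M5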